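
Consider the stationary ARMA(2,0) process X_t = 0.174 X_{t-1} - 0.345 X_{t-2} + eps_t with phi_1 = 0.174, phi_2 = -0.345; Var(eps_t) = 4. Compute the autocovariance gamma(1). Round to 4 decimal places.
\gamma(1) = 0.5974

Multiply the model equation by X_{t-k} and take expectations. With theta_0 = psi_0 = 1 and psi_j the MA(infinity) weights, this gives
  gamma(k) - sum_i phi_i gamma(k-i) = c_k,
  c_k = sigma^2 * sum_{j=k..q} theta_j psi_{j-k}   (c_k = 0 for k > q),
using gamma(-m) = gamma(m).
Pure AR (q = 0): c_0 = sigma^2 = 4, c_k = 0 for k >= 1.
Equations for k = 0, 1, 2 (AR order 2, c_2 = 0):
  (E0) gamma(0) = phi_1 gamma(1) + phi_2 gamma(2) + c_0
  (E1) gamma(1) = phi_1 gamma(0) + phi_2 gamma(1) + c_1
  (E2) gamma(2) = phi_1 gamma(1) + phi_2 gamma(0)
From (E1): gamma(1) = A gamma(0) + B with
  A = phi_1 / (1 - phi_2) = 0.174 / 1.345 = 0.129368,   B = c_1 / (1 - phi_2) = 0 / 1.345 = 0.
Insert (E2) into (E0): gamma(0) (1 - phi_2^2) = phi_1 (1 + phi_2) gamma(1) + c_0.
  phi_1 (1 + phi_2) = (0.174)(0.655) = 0.11397,   1 - phi_2^2 = 0.880975.
Replace gamma(1) by A gamma(0) + B and collect gamma(0):
  gamma(0) [0.880975 - (0.11397)(0.129368)] = c_0 = 4
  gamma(0) * 0.866231 = 4
  gamma(0) = 4 / 0.866231 = 4.617706.
  gamma(1) = A gamma(0) = (0.129368)(4.617706) = 0.597384.
Therefore gamma(1) = 0.5974 (to 4 decimal places).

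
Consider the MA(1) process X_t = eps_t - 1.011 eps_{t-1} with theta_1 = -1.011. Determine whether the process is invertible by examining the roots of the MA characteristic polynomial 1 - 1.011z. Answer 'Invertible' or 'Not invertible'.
\text{Not invertible}

The MA(q) characteristic polynomial is P(z) = 1 - 1.011z.
Invertibility requires all roots to lie outside the unit circle, i.e. |z| > 1 for every root.
This is linear in z: 1 + (-1.011) z = 0  =>  z = -1/(-1.011) = 0.98912,  |z| = 0.98912.
Moduli of all roots: 0.9891.
All moduli strictly greater than 1? No.
Verdict: Not invertible.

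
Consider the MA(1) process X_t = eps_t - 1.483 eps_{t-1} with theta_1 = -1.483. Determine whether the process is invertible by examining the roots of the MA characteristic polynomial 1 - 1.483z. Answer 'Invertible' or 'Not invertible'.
\text{Not invertible}

The MA(q) characteristic polynomial is P(z) = 1 - 1.483z.
Invertibility requires all roots to lie outside the unit circle, i.e. |z| > 1 for every root.
This is linear in z: 1 + (-1.483) z = 0  =>  z = -1/(-1.483) = 0.674309,  |z| = 0.674309.
Moduli of all roots: 0.6743.
All moduli strictly greater than 1? No.
Verdict: Not invertible.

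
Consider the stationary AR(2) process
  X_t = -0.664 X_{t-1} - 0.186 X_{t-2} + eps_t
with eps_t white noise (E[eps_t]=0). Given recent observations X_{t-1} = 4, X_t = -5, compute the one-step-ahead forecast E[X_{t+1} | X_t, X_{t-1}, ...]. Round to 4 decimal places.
E[X_{t+1} \mid \mathcal F_t] = 2.5760

For an AR(p) model X_t = c + sum_i phi_i X_{t-i} + eps_t, the
one-step-ahead conditional mean is
  E[X_{t+1} | X_t, ...] = c + sum_i phi_i X_{t+1-i}.
Substitute known values:
  E[X_{t+1} | ...] = (-0.664) * (-5) + (-0.186) * (4)
                   = 2.5760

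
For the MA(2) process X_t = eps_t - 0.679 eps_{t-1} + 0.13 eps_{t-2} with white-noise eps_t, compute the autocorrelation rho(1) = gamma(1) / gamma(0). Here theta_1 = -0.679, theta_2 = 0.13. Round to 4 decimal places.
\rho(1) = -0.5191

For an MA(q) process with theta_0 = 1, the autocovariance is
  gamma(k) = sigma^2 * sum_{i=0..q-k} theta_i * theta_{i+k},
and rho(k) = gamma(k) / gamma(0). Sigma^2 cancels.
  numerator   = (1)*(-0.679) + (-0.679)*(0.13) = -0.76727.
  denominator = (1)^2 + (-0.679)^2 + (0.13)^2 = 1.477941.
  rho(1) = -0.76727 / 1.477941 = -0.5191.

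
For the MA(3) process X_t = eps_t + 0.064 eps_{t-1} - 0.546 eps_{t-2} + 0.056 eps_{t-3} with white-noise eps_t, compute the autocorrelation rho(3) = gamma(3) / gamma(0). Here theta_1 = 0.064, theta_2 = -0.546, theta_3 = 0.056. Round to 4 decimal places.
\rho(3) = 0.0429

For an MA(q) process with theta_0 = 1, the autocovariance is
  gamma(k) = sigma^2 * sum_{i=0..q-k} theta_i * theta_{i+k},
and rho(k) = gamma(k) / gamma(0). Sigma^2 cancels.
  numerator   = (1)*(0.056) = 0.056.
  denominator = (1)^2 + (0.064)^2 + (-0.546)^2 + (0.056)^2 = 1.305348.
  rho(3) = 0.056 / 1.305348 = 0.0429.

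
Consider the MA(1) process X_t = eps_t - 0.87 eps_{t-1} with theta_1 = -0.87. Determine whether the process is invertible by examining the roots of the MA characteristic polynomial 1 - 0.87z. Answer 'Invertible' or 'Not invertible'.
\text{Invertible}

The MA(q) characteristic polynomial is P(z) = 1 - 0.87z.
Invertibility requires all roots to lie outside the unit circle, i.e. |z| > 1 for every root.
This is linear in z: 1 + (-0.87) z = 0  =>  z = -1/(-0.87) = 1.149425,  |z| = 1.149425.
Moduli of all roots: 1.1494.
All moduli strictly greater than 1? Yes.
Verdict: Invertible.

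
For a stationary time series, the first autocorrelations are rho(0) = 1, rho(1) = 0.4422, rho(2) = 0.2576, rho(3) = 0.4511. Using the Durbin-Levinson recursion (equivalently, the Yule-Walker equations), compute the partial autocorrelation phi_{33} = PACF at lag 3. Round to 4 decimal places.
\phi_{33} = 0.3900

The PACF at lag k is phi_{kk}, the last component of the solution
to the Yule-Walker system G_k phi = r_k where
  (G_k)_{ij} = rho(|i - j|), (r_k)_i = rho(i), i,j = 1..k.
Equivalently, Durbin-Levinson gives phi_{kk} iteratively:
  phi_{11} = rho(1)
  phi_{kk} = [rho(k) - sum_{j=1..k-1} phi_{k-1,j} rho(k-j)]
            / [1 - sum_{j=1..k-1} phi_{k-1,j} rho(j)],
  phi_{k,j} = phi_{k-1,j} - phi_{kk} phi_{k-1,k-j},  j = 1..k-1.
Step k = 1:
  phi_11 = rho(1) = 0.4422.
Step k = 2:
  phi_22 = [rho(2) - phi_11 rho(1)] / [1 - phi_11 rho(1)] = [0.2576 - (0.4422)(0.4422)] / [1 - (0.4422)(0.4422)]
         = 0.06205916 / 0.80445916 = 0.077144.
  Update: phi_21 = phi_11 - phi_22 phi_11 = 0.4422 - (0.077144)(0.4422) = 0.408087.
Step k = 3:
  phi_33 = [rho(3) - phi_21 rho(2) - phi_22 rho(1)] / [1 - phi_21 rho(1) - phi_22 rho(2)]
    numerator   = 0.4511 - (0.408087)(0.2576) - (0.077144)(0.4422) = 0.31186375
    denominator = 1 - (0.408087)(0.4422) - (0.077144)(0.2576) = 0.79967167
  phi_33 = 0.31186375 / 0.79967167 = 0.39.
Therefore phi_{33} = 0.3900.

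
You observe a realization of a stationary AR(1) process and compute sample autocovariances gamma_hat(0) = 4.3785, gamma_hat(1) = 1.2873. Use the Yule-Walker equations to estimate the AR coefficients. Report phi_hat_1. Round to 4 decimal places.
\hat\phi_{1} = 0.2940

The Yule-Walker equations for an AR(p) process read, in matrix form,
  Gamma_p phi = r_p,   with   (Gamma_p)_{ij} = gamma(|i - j|),
                       (r_p)_i = gamma(i),   i,j = 1..p.
Substitute the sample gammas (Toeplitz matrix and right-hand side of size 1):
  Gamma_p = [[4.3785]]
  r_p     = [1.2873]
With p = 1 this is the single equation gamma(0) phi_1 = gamma(1):
  phi_hat_1 = gamma(1) / gamma(0) = 1.2873 / 4.3785 = 0.2940.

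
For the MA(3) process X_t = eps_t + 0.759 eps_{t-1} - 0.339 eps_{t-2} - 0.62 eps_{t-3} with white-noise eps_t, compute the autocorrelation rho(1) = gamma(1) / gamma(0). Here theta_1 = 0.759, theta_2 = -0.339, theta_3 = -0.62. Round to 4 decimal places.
\rho(1) = 0.3430

For an MA(q) process with theta_0 = 1, the autocovariance is
  gamma(k) = sigma^2 * sum_{i=0..q-k} theta_i * theta_{i+k},
and rho(k) = gamma(k) / gamma(0). Sigma^2 cancels.
  numerator   = (1)*(0.759) + (0.759)*(-0.339) + (-0.339)*(-0.62) = 0.711879.
  denominator = (1)^2 + (0.759)^2 + (-0.339)^2 + (-0.62)^2 = 2.075402.
  rho(1) = 0.711879 / 2.075402 = 0.3430.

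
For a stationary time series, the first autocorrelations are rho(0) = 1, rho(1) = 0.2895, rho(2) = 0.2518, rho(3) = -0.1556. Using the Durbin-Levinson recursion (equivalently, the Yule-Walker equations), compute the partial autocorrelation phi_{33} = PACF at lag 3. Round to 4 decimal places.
\phi_{33} = -0.3029

The PACF at lag k is phi_{kk}, the last component of the solution
to the Yule-Walker system G_k phi = r_k where
  (G_k)_{ij} = rho(|i - j|), (r_k)_i = rho(i), i,j = 1..k.
Equivalently, Durbin-Levinson gives phi_{kk} iteratively:
  phi_{11} = rho(1)
  phi_{kk} = [rho(k) - sum_{j=1..k-1} phi_{k-1,j} rho(k-j)]
            / [1 - sum_{j=1..k-1} phi_{k-1,j} rho(j)],
  phi_{k,j} = phi_{k-1,j} - phi_{kk} phi_{k-1,k-j},  j = 1..k-1.
Step k = 1:
  phi_11 = rho(1) = 0.2895.
Step k = 2:
  phi_22 = [rho(2) - phi_11 rho(1)] / [1 - phi_11 rho(1)] = [0.2518 - (0.2895)(0.2895)] / [1 - (0.2895)(0.2895)]
         = 0.16798975 / 0.91618975 = 0.183357.
  Update: phi_21 = phi_11 - phi_22 phi_11 = 0.2895 - (0.183357)(0.2895) = 0.236418.
Step k = 3:
  phi_33 = [rho(3) - phi_21 rho(2) - phi_22 rho(1)] / [1 - phi_21 rho(1) - phi_22 rho(2)]
    numerator   = -0.1556 - (0.236418)(0.2518) - (0.183357)(0.2895) = -0.26821193
    denominator = 1 - (0.236418)(0.2895) - (0.183357)(0.2518) = 0.88538766
  phi_33 = -0.26821193 / 0.88538766 = -0.3029.
Therefore phi_{33} = -0.3029.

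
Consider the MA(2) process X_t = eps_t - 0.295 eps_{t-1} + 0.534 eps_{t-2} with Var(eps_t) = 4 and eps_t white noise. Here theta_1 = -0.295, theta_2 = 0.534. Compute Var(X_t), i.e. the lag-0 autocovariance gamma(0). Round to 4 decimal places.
\gamma(0) = 5.4887

For an MA(q) process X_t = eps_t + sum_i theta_i eps_{t-i} with
Var(eps_t) = sigma^2, the variance is
  gamma(0) = sigma^2 * (1 + sum_i theta_i^2).
  sum_i theta_i^2 = (-0.295)^2 + (0.534)^2 = 0.087025 + 0.285156 = 0.372181.
  gamma(0) = 4 * (1 + 0.372181) = 4 * 1.372181 = 5.488724, which rounds to 5.4887.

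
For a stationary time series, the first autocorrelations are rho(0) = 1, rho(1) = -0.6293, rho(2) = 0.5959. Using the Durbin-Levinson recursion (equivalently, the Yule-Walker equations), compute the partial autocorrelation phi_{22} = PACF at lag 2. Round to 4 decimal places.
\phi_{22} = 0.3309

The PACF at lag k is phi_{kk}, the last component of the solution
to the Yule-Walker system G_k phi = r_k where
  (G_k)_{ij} = rho(|i - j|), (r_k)_i = rho(i), i,j = 1..k.
Equivalently, Durbin-Levinson gives phi_{kk} iteratively:
  phi_{11} = rho(1)
  phi_{kk} = [rho(k) - sum_{j=1..k-1} phi_{k-1,j} rho(k-j)]
            / [1 - sum_{j=1..k-1} phi_{k-1,j} rho(j)],
  phi_{k,j} = phi_{k-1,j} - phi_{kk} phi_{k-1,k-j},  j = 1..k-1.
Step k = 1:
  phi_11 = rho(1) = -0.6293.
Step k = 2:
  phi_22 = [rho(2) - phi_11 rho(1)] / [1 - phi_11 rho(1)] = [0.5959 - (-0.6293)(-0.6293)] / [1 - (-0.6293)(-0.6293)]
         = 0.19988151 / 0.60398151 = 0.3309.
Therefore phi_{22} = 0.3309.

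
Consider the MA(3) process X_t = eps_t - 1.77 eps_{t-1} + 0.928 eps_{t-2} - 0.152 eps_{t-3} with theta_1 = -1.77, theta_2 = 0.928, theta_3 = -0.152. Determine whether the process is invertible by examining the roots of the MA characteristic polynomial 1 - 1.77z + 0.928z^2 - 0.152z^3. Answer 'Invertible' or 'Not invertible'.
\text{Invertible}

The MA(q) characteristic polynomial is P(z) = 1 - 1.77z + 0.928z^2 - 0.152z^3.
Invertibility requires all roots to lie outside the unit circle, i.e. |z| > 1 for every root.
Degree 3: look for a simple real root z0 first, then factor out (1 - z/z0) and solve the remaining quadratic.
Testing z0 = 2.5: P(2.5) = 1 + (-1.77)(2.5) + (0.928)(2.5)^2 + (-0.152)(2.5)^3
  = 1 + (-4.425) + (5.8) + (-2.375) = 0.  So z_0 = 2.5 is a root, |z_0| = 2.5.
Divide out the factor (1 - 0.4 z) = (1 - z/z0) (since 1/z0 = 0.4):
  P(z) = (1 - 0.4 z)(1 + (-1.37) z + (0.38) z^2)
  [check: z-coef -1.37 - (0.4) = -1.77; z^2-coef 0.38 - (0.4)(-1.37) = 0.928; z^3-coef -(0.4)(0.38) = -0.152.]
Remaining roots from the quadratic factor 1 + (-1.37) z + (0.38) z^2:
  Set 1 + (-1.37) z + (0.38) z^2 = 0, i.e. a z^2 + b z + c = 0 with a = 0.38, b = -1.37, c = 1.
  Discriminant D = b^2 - 4ac = (-1.37)^2 - 4*(0.38)*1 = 1.8769 - (1.52) = 0.3569.
  D >= 0, so the roots are real: z = (-b +/- sqrt(D)) / (2a) = (1.37 +/- 0.597411) / (0.76).
    z_1 = (1.37 + 0.597411) / (0.76) = 2.5887,   |z_1| = 2.5887.
    z_2 = (1.37 - 0.597411) / (0.76) = 1.0166,   |z_2| = 1.0166.
Moduli of all roots: 2.5000, 2.5887, 1.0166.
All moduli strictly greater than 1? Yes.
Verdict: Invertible.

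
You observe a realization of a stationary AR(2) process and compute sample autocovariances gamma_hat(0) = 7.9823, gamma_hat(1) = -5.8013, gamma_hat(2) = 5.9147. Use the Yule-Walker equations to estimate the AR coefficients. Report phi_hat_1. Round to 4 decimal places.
\hat\phi_{1} = -0.3990

The Yule-Walker equations for an AR(p) process read, in matrix form,
  Gamma_p phi = r_p,   with   (Gamma_p)_{ij} = gamma(|i - j|),
                       (r_p)_i = gamma(i),   i,j = 1..p.
Substitute the sample gammas (Toeplitz matrix and right-hand side of size 2):
  Gamma_p = [[7.9823, -5.8013], [-5.8013, 7.9823]]
  r_p     = [-5.8013, 5.9147]
Written out:
  7.9823 phi_1 - 5.8013 phi_2 = -5.8013
  -5.8013 phi_1 + 7.9823 phi_2 = 5.9147
Solve by Cramer's rule:
  det = gamma(0)^2 - gamma(1)^2 = (7.9823)^2 - (-5.8013)^2 = 63.71711329 - 33.65508169 = 30.0620316
  phi_hat_1 = [gamma(1) gamma(0) - gamma(1) gamma(2)] / det = [(-5.8013)(7.9823) - (-5.8013)(5.9147)] / 30.0620316 = -11.99476788 / 30.0620316 = -0.399
  phi_hat_2 = [gamma(0) gamma(2) - gamma(1)^2] / det = [(7.9823)(5.9147) - (-5.8013)^2] / 30.0620316 = 13.55782812 / 30.0620316 = 0.451
So phi_hat = [-0.3990, 0.4510].
Therefore phi_hat_1 = -0.3990.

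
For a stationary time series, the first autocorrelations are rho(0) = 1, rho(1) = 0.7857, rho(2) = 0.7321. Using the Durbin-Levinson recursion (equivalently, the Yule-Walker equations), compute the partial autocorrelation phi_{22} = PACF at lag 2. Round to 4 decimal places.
\phi_{22} = 0.2999

The PACF at lag k is phi_{kk}, the last component of the solution
to the Yule-Walker system G_k phi = r_k where
  (G_k)_{ij} = rho(|i - j|), (r_k)_i = rho(i), i,j = 1..k.
Equivalently, Durbin-Levinson gives phi_{kk} iteratively:
  phi_{11} = rho(1)
  phi_{kk} = [rho(k) - sum_{j=1..k-1} phi_{k-1,j} rho(k-j)]
            / [1 - sum_{j=1..k-1} phi_{k-1,j} rho(j)],
  phi_{k,j} = phi_{k-1,j} - phi_{kk} phi_{k-1,k-j},  j = 1..k-1.
Step k = 1:
  phi_11 = rho(1) = 0.7857.
Step k = 2:
  phi_22 = [rho(2) - phi_11 rho(1)] / [1 - phi_11 rho(1)] = [0.7321 - (0.7857)(0.7857)] / [1 - (0.7857)(0.7857)]
         = 0.11477551 / 0.38267551 = 0.2999.
Therefore phi_{22} = 0.2999.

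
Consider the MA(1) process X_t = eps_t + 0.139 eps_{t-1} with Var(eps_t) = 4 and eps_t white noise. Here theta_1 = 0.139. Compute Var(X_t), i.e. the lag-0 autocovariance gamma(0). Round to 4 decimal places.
\gamma(0) = 4.0773

For an MA(q) process X_t = eps_t + sum_i theta_i eps_{t-i} with
Var(eps_t) = sigma^2, the variance is
  gamma(0) = sigma^2 * (1 + sum_i theta_i^2).
  sum_i theta_i^2 = (0.139)^2 = 0.019321.
  gamma(0) = 4 * (1 + 0.019321) = 4 * 1.019321 = 4.077284, which rounds to 4.0773.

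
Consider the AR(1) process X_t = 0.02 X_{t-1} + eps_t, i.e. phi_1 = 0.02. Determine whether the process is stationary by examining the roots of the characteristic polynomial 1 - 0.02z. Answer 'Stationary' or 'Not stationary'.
\text{Stationary}

The AR(p) characteristic polynomial is P(z) = 1 - 0.02z.
Stationarity requires all roots to lie outside the unit circle, i.e. |z| > 1 for every root.
This is linear in z: 1 + (-0.02) z = 0  =>  z = -1/(-0.02) = 50,  |z| = 50.
Moduli of all roots: 50.0000.
All moduli strictly greater than 1? Yes.
Verdict: Stationary.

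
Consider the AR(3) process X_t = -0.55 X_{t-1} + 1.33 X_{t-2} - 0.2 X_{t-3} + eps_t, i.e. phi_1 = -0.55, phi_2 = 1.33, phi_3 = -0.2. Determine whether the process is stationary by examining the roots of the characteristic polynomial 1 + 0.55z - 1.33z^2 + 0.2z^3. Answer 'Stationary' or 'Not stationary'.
\text{Not stationary}

The AR(p) characteristic polynomial is P(z) = 1 + 0.55z - 1.33z^2 + 0.2z^3.
Stationarity requires all roots to lie outside the unit circle, i.e. |z| > 1 for every root.
Degree 3: look for a simple real root z0 first, then factor out (1 - z/z0) and solve the remaining quadratic.
Testing z0 = 1.25: P(1.25) = 1 + (0.55)(1.25) + (-1.33)(1.25)^2 + (0.2)(1.25)^3
  = 1 + (0.6875) + (-2.078125) + (0.390625) = 0.  So z_0 = 1.25 is a root, |z_0| = 1.25.
Divide out the factor (1 - 0.8 z) = (1 - z/z0) (since 1/z0 = 0.8):
  P(z) = (1 - 0.8 z)(1 + (1.35) z + (-0.25) z^2)
  [check: z-coef 1.35 - (0.8) = 0.55; z^2-coef -0.25 - (0.8)(1.35) = -1.33; z^3-coef -(0.8)(-0.25) = 0.2.]
Remaining roots from the quadratic factor 1 + (1.35) z + (-0.25) z^2:
  Set 1 + (1.35) z + (-0.25) z^2 = 0, i.e. a z^2 + b z + c = 0 with a = -0.25, b = 1.35, c = 1.
  Discriminant D = b^2 - 4ac = (1.35)^2 - 4*(-0.25)*1 = 1.8225 - (-1) = 2.8225.
  D >= 0, so the roots are real: z = (-b +/- sqrt(D)) / (2a) = (-1.35 +/- 1.68003) / (-0.5).
    z_1 = (-1.35 + 1.68003) / (-0.5) = -0.6601,   |z_1| = 0.6601.
    z_2 = (-1.35 - 1.68003) / (-0.5) = 6.0601,   |z_2| = 6.0601.
Moduli of all roots: 1.2500, 0.6601, 6.0601.
All moduli strictly greater than 1? No.
Verdict: Not stationary.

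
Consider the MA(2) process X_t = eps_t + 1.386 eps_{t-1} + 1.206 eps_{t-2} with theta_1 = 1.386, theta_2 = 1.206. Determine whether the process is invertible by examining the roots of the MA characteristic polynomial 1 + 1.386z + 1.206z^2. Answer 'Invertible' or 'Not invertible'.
\text{Not invertible}

The MA(q) characteristic polynomial is P(z) = 1 + 1.386z + 1.206z^2.
Invertibility requires all roots to lie outside the unit circle, i.e. |z| > 1 for every root.
Set 1 + (1.386) z + (1.206) z^2 = 0, i.e. a z^2 + b z + c = 0 with a = 1.206, b = 1.386, c = 1.
Discriminant D = b^2 - 4ac = (1.386)^2 - 4*(1.206)*1 = 1.920996 - (4.824) = -2.903004.
D < 0, so the roots are the complex-conjugate pair z = (-b +/- i sqrt(-D)) / (2a) = -0.5746 +/- 0.7064i.
For a conjugate pair |z|^2 = z * conj(z) = (product of roots) = c/a = 1/(1.206) = 0.829187, so |z| = sqrt(0.829187) = 0.9106 for both roots.
Moduli of all roots: 0.9106, 0.9106.
All moduli strictly greater than 1? No.
Verdict: Not invertible.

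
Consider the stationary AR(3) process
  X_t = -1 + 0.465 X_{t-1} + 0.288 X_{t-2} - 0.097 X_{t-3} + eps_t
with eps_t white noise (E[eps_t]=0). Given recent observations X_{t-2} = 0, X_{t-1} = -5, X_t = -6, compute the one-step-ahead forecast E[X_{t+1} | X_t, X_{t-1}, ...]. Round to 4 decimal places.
E[X_{t+1} \mid \mathcal F_t] = -5.2300

For an AR(p) model X_t = c + sum_i phi_i X_{t-i} + eps_t, the
one-step-ahead conditional mean is
  E[X_{t+1} | X_t, ...] = c + sum_i phi_i X_{t+1-i}.
Substitute known values:
  E[X_{t+1} | ...] = -1 + (0.465) * (-6) + (0.288) * (-5) + (-0.097) * (0)
                   = -5.2300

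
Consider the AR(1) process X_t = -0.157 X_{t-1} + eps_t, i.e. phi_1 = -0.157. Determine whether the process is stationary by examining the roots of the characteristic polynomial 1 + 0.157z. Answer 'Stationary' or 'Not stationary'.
\text{Stationary}

The AR(p) characteristic polynomial is P(z) = 1 + 0.157z.
Stationarity requires all roots to lie outside the unit circle, i.e. |z| > 1 for every root.
This is linear in z: 1 + (0.157) z = 0  =>  z = -1/(0.157) = -6.369427,  |z| = 6.369427.
Moduli of all roots: 6.3694.
All moduli strictly greater than 1? Yes.
Verdict: Stationary.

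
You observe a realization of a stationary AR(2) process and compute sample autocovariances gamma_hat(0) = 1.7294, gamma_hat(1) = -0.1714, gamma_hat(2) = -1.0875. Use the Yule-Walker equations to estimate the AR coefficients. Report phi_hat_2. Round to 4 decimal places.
\hat\phi_{2} = -0.6450

The Yule-Walker equations for an AR(p) process read, in matrix form,
  Gamma_p phi = r_p,   with   (Gamma_p)_{ij} = gamma(|i - j|),
                       (r_p)_i = gamma(i),   i,j = 1..p.
Substitute the sample gammas (Toeplitz matrix and right-hand side of size 2):
  Gamma_p = [[1.7294, -0.1714], [-0.1714, 1.7294]]
  r_p     = [-0.1714, -1.0875]
Written out:
  1.7294 phi_1 - 0.1714 phi_2 = -0.1714
  -0.1714 phi_1 + 1.7294 phi_2 = -1.0875
Solve by Cramer's rule:
  det = gamma(0)^2 - gamma(1)^2 = (1.7294)^2 - (-0.1714)^2 = 2.99082436 - 0.02937796 = 2.9614464
  phi_hat_1 = [gamma(1) gamma(0) - gamma(1) gamma(2)] / det = [(-0.1714)(1.7294) - (-0.1714)(-1.0875)] / 2.9614464 = -0.48281666 / 2.9614464 = -0.163
  phi_hat_2 = [gamma(0) gamma(2) - gamma(1)^2] / det = [(1.7294)(-1.0875) - (-0.1714)^2] / 2.9614464 = -1.91010046 / 2.9614464 = -0.645
So phi_hat = [-0.1630, -0.6450].
Therefore phi_hat_2 = -0.6450.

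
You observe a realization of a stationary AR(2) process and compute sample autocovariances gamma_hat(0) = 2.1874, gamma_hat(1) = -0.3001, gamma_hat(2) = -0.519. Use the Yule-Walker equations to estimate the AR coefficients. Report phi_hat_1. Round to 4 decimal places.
\hat\phi_{1} = -0.1730

The Yule-Walker equations for an AR(p) process read, in matrix form,
  Gamma_p phi = r_p,   with   (Gamma_p)_{ij} = gamma(|i - j|),
                       (r_p)_i = gamma(i),   i,j = 1..p.
Substitute the sample gammas (Toeplitz matrix and right-hand side of size 2):
  Gamma_p = [[2.1874, -0.3001], [-0.3001, 2.1874]]
  r_p     = [-0.3001, -0.519]
Written out:
  2.1874 phi_1 - 0.3001 phi_2 = -0.3001
  -0.3001 phi_1 + 2.1874 phi_2 = -0.519
Solve by Cramer's rule:
  det = gamma(0)^2 - gamma(1)^2 = (2.1874)^2 - (-0.3001)^2 = 4.78471876 - 0.09006001 = 4.69465875
  phi_hat_1 = [gamma(1) gamma(0) - gamma(1) gamma(2)] / det = [(-0.3001)(2.1874) - (-0.3001)(-0.519)] / 4.69465875 = -0.81219064 / 4.69465875 = -0.173
  phi_hat_2 = [gamma(0) gamma(2) - gamma(1)^2] / det = [(2.1874)(-0.519) - (-0.3001)^2] / 4.69465875 = -1.22532061 / 4.69465875 = -0.261
So phi_hat = [-0.1730, -0.2610].
Therefore phi_hat_1 = -0.1730.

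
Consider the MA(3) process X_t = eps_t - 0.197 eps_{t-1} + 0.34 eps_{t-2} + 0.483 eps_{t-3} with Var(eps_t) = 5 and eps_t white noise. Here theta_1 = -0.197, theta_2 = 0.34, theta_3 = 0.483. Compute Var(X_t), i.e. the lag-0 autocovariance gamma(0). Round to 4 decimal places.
\gamma(0) = 6.9385

For an MA(q) process X_t = eps_t + sum_i theta_i eps_{t-i} with
Var(eps_t) = sigma^2, the variance is
  gamma(0) = sigma^2 * (1 + sum_i theta_i^2).
  sum_i theta_i^2 = (-0.197)^2 + (0.34)^2 + (0.483)^2 = 0.038809 + 0.1156 + 0.233289 = 0.387698.
  gamma(0) = 5 * (1 + 0.387698) = 5 * 1.387698 = 6.93849, which rounds to 6.9385.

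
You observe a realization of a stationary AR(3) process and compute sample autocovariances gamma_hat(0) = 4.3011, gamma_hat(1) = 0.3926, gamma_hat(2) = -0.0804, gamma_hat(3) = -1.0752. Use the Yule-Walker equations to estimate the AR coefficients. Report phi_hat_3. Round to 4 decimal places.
\hat\phi_{3} = -0.2480

The Yule-Walker equations for an AR(p) process read, in matrix form,
  Gamma_p phi = r_p,   with   (Gamma_p)_{ij} = gamma(|i - j|),
                       (r_p)_i = gamma(i),   i,j = 1..p.
Substitute the sample gammas (Toeplitz matrix and right-hand side of size 3):
  Gamma_p = [[4.3011, 0.3926, -0.0804], [0.3926, 4.3011, 0.3926], [-0.0804, 0.3926, 4.3011]]
  r_p     = [0.3926, -0.0804, -1.0752]
Written out (R1..R3):
  (R1) 4.3011 phi_1 + 0.3926 phi_2 - 0.0804 phi_3 = 0.3926
  (R2) 0.3926 phi_1 + 4.3011 phi_2 + 0.3926 phi_3 = -0.0804
  (R3) -0.0804 phi_1 + 0.3926 phi_2 + 4.3011 phi_3 = -1.0752
Gaussian elimination:
  R2 <- R2 - (0.3926/4.3011) R1 = R2 - (0.091279) R1:  4.265264 phi_2 + 0.399939 phi_3 = -0.116236
  R3 <- R3 - (-0.0804/4.3011) R1 = R3 - (-0.018693) R1:  0.399939 phi_2 + 4.299597 phi_3 = -1.067861
  R3 <- R3 - (0.399939/4.265264) R2 = R3 - (0.093766) R2:  4.262096 phi_3 = -1.056962
Back-substitution:
  phi_hat_3 = -1.056962 / 4.262096 = -0.247991
  phi_hat_2 = (-0.116236 - (0.399939)(-0.247991)) / 4.265264 = -0.003999
  phi_hat_1 = (0.3926 - (0.3926)(-0.003999) - (-0.0804)(-0.247991)) / 4.3011 = 0.087008
So phi_hat = [0.0870, -0.0040, -0.2480].
Therefore phi_hat_3 = -0.2480.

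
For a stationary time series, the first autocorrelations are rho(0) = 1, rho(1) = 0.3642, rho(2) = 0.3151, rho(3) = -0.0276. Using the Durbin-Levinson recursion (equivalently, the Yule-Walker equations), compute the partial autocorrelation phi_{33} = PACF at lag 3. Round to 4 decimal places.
\phi_{33} = -0.2350

The PACF at lag k is phi_{kk}, the last component of the solution
to the Yule-Walker system G_k phi = r_k where
  (G_k)_{ij} = rho(|i - j|), (r_k)_i = rho(i), i,j = 1..k.
Equivalently, Durbin-Levinson gives phi_{kk} iteratively:
  phi_{11} = rho(1)
  phi_{kk} = [rho(k) - sum_{j=1..k-1} phi_{k-1,j} rho(k-j)]
            / [1 - sum_{j=1..k-1} phi_{k-1,j} rho(j)],
  phi_{k,j} = phi_{k-1,j} - phi_{kk} phi_{k-1,k-j},  j = 1..k-1.
Step k = 1:
  phi_11 = rho(1) = 0.3642.
Step k = 2:
  phi_22 = [rho(2) - phi_11 rho(1)] / [1 - phi_11 rho(1)] = [0.3151 - (0.3642)(0.3642)] / [1 - (0.3642)(0.3642)]
         = 0.18245836 / 0.86735836 = 0.210361.
  Update: phi_21 = phi_11 - phi_22 phi_11 = 0.3642 - (0.210361)(0.3642) = 0.287587.
Step k = 3:
  phi_33 = [rho(3) - phi_21 rho(2) - phi_22 rho(1)] / [1 - phi_21 rho(1) - phi_22 rho(2)]
    numerator   = -0.0276 - (0.287587)(0.3151) - (0.210361)(0.3642) = -0.19483199
    denominator = 1 - (0.287587)(0.3642) - (0.210361)(0.3151) = 0.82897624
  phi_33 = -0.19483199 / 0.82897624 = -0.235.
Therefore phi_{33} = -0.2350.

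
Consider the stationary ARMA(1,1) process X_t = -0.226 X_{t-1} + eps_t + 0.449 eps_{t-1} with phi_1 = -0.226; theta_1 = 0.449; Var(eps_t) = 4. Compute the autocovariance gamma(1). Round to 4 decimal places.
\gamma(1) = 0.8446

Multiply the model equation by X_{t-k} and take expectations. With theta_0 = psi_0 = 1 and psi_j the MA(infinity) weights, this gives
  gamma(k) - sum_i phi_i gamma(k-i) = c_k,
  c_k = sigma^2 * sum_{j=k..q} theta_j psi_{j-k}   (c_k = 0 for k > q),
using gamma(-m) = gamma(m).
psi-weights needed (psi_j = theta_j + sum_i phi_i psi_{j-i}):
  psi_1 = theta_1 + phi_1 = 0.449 + (-0.226) = 0.223
Right-hand sides:
  c_0 = sigma^2 (1 + theta_1 psi_1) = 4 * (1 + (0.449)(0.223)) = 4 * 1.100127 = 4.400508
  c_1 = sigma^2 theta_1 = 4 * (0.449) = 1.796
  c_2 = 0
Equations for k = 0 and k = 1 (AR order 1):
  gamma(0) = phi_1 gamma(1) + c_0
  gamma(1) = phi_1 gamma(0) + c_1
Substituting the second into the first: gamma(0) (1 - phi_1^2) = c_0 + phi_1 c_1, so
  gamma(0) = (c_0 + phi_1 c_1) / (1 - phi_1^2) = (4.400508 + (-0.226)(1.796)) / (1 - (-0.226)^2) = 3.994612 / 0.948924 = 4.209623.
  gamma(1) = phi_1 gamma(0) + c_1 = (-0.226)(4.209623) + (1.796) = 0.844625.
Therefore gamma(1) = 0.8446 (to 4 decimal places).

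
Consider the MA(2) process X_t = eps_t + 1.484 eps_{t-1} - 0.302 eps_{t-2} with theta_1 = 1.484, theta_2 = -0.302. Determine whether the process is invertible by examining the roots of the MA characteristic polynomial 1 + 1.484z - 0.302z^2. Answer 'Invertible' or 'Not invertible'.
\text{Not invertible}

The MA(q) characteristic polynomial is P(z) = 1 + 1.484z - 0.302z^2.
Invertibility requires all roots to lie outside the unit circle, i.e. |z| > 1 for every root.
Set 1 + (1.484) z + (-0.302) z^2 = 0, i.e. a z^2 + b z + c = 0 with a = -0.302, b = 1.484, c = 1.
Discriminant D = b^2 - 4ac = (1.484)^2 - 4*(-0.302)*1 = 2.202256 - (-1.208) = 3.410256.
D >= 0, so the roots are real: z = (-b +/- sqrt(D)) / (2a) = (-1.484 +/- 1.846688) / (-0.604).
  z_1 = (-1.484 + 1.846688) / (-0.604) = -0.6005,   |z_1| = 0.6005.
  z_2 = (-1.484 - 1.846688) / (-0.604) = 5.5144,   |z_2| = 5.5144.
Moduli of all roots: 0.6005, 5.5144.
All moduli strictly greater than 1? No.
Verdict: Not invertible.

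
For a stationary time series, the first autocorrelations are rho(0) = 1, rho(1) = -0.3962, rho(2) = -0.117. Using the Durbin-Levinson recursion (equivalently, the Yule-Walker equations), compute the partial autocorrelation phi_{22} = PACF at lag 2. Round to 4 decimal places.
\phi_{22} = -0.3250

The PACF at lag k is phi_{kk}, the last component of the solution
to the Yule-Walker system G_k phi = r_k where
  (G_k)_{ij} = rho(|i - j|), (r_k)_i = rho(i), i,j = 1..k.
Equivalently, Durbin-Levinson gives phi_{kk} iteratively:
  phi_{11} = rho(1)
  phi_{kk} = [rho(k) - sum_{j=1..k-1} phi_{k-1,j} rho(k-j)]
            / [1 - sum_{j=1..k-1} phi_{k-1,j} rho(j)],
  phi_{k,j} = phi_{k-1,j} - phi_{kk} phi_{k-1,k-j},  j = 1..k-1.
Step k = 1:
  phi_11 = rho(1) = -0.3962.
Step k = 2:
  phi_22 = [rho(2) - phi_11 rho(1)] / [1 - phi_11 rho(1)] = [-0.117 - (-0.3962)(-0.3962)] / [1 - (-0.3962)(-0.3962)]
         = -0.27397444 / 0.84302556 = -0.325.
Therefore phi_{22} = -0.3250.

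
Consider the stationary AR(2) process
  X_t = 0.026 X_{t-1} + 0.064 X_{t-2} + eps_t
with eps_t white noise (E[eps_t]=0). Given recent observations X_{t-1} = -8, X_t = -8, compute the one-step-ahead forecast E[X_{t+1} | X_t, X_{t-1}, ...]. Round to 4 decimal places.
E[X_{t+1} \mid \mathcal F_t] = -0.7200

For an AR(p) model X_t = c + sum_i phi_i X_{t-i} + eps_t, the
one-step-ahead conditional mean is
  E[X_{t+1} | X_t, ...] = c + sum_i phi_i X_{t+1-i}.
Substitute known values:
  E[X_{t+1} | ...] = (0.026) * (-8) + (0.064) * (-8)
                   = -0.7200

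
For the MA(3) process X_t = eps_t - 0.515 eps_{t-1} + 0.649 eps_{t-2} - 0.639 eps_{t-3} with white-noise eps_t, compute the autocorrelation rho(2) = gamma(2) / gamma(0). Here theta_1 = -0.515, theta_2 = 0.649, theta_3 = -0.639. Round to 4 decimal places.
\rho(2) = 0.4669

For an MA(q) process with theta_0 = 1, the autocovariance is
  gamma(k) = sigma^2 * sum_{i=0..q-k} theta_i * theta_{i+k},
and rho(k) = gamma(k) / gamma(0). Sigma^2 cancels.
  numerator   = (1)*(0.649) + (-0.515)*(-0.639) = 0.978085.
  denominator = (1)^2 + (-0.515)^2 + (0.649)^2 + (-0.639)^2 = 2.094747.
  rho(2) = 0.978085 / 2.094747 = 0.4669.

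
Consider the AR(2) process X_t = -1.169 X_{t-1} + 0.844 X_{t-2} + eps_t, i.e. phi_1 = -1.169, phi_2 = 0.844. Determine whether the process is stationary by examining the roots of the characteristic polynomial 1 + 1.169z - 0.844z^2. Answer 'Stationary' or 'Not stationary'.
\text{Not stationary}

The AR(p) characteristic polynomial is P(z) = 1 + 1.169z - 0.844z^2.
Stationarity requires all roots to lie outside the unit circle, i.e. |z| > 1 for every root.
Set 1 + (1.169) z + (-0.844) z^2 = 0, i.e. a z^2 + b z + c = 0 with a = -0.844, b = 1.169, c = 1.
Discriminant D = b^2 - 4ac = (1.169)^2 - 4*(-0.844)*1 = 1.366561 - (-3.376) = 4.742561.
D >= 0, so the roots are real: z = (-b +/- sqrt(D)) / (2a) = (-1.169 +/- 2.177742) / (-1.688).
  z_1 = (-1.169 + 2.177742) / (-1.688) = -0.5976,   |z_1| = 0.5976.
  z_2 = (-1.169 - 2.177742) / (-1.688) = 1.9827,   |z_2| = 1.9827.
Moduli of all roots: 0.5976, 1.9827.
All moduli strictly greater than 1? No.
Verdict: Not stationary.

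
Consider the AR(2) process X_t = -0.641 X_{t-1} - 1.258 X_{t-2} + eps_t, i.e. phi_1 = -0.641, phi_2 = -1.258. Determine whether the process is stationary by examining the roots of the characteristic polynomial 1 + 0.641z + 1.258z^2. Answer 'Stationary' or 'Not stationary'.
\text{Not stationary}

The AR(p) characteristic polynomial is P(z) = 1 + 0.641z + 1.258z^2.
Stationarity requires all roots to lie outside the unit circle, i.e. |z| > 1 for every root.
Set 1 + (0.641) z + (1.258) z^2 = 0, i.e. a z^2 + b z + c = 0 with a = 1.258, b = 0.641, c = 1.
Discriminant D = b^2 - 4ac = (0.641)^2 - 4*(1.258)*1 = 0.410881 - (5.032) = -4.621119.
D < 0, so the roots are the complex-conjugate pair z = (-b +/- i sqrt(-D)) / (2a) = -0.2548 +/- 0.8544i.
For a conjugate pair |z|^2 = z * conj(z) = (product of roots) = c/a = 1/(1.258) = 0.794913, so |z| = sqrt(0.794913) = 0.8916 for both roots.
Moduli of all roots: 0.8916, 0.8916.
All moduli strictly greater than 1? No.
Verdict: Not stationary.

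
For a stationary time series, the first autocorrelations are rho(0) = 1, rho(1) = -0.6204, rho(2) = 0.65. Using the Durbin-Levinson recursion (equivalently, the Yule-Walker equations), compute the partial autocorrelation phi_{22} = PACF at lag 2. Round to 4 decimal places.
\phi_{22} = 0.4310

The PACF at lag k is phi_{kk}, the last component of the solution
to the Yule-Walker system G_k phi = r_k where
  (G_k)_{ij} = rho(|i - j|), (r_k)_i = rho(i), i,j = 1..k.
Equivalently, Durbin-Levinson gives phi_{kk} iteratively:
  phi_{11} = rho(1)
  phi_{kk} = [rho(k) - sum_{j=1..k-1} phi_{k-1,j} rho(k-j)]
            / [1 - sum_{j=1..k-1} phi_{k-1,j} rho(j)],
  phi_{k,j} = phi_{k-1,j} - phi_{kk} phi_{k-1,k-j},  j = 1..k-1.
Step k = 1:
  phi_11 = rho(1) = -0.6204.
Step k = 2:
  phi_22 = [rho(2) - phi_11 rho(1)] / [1 - phi_11 rho(1)] = [0.65 - (-0.6204)(-0.6204)] / [1 - (-0.6204)(-0.6204)]
         = 0.26510384 / 0.61510384 = 0.431.
Therefore phi_{22} = 0.4310.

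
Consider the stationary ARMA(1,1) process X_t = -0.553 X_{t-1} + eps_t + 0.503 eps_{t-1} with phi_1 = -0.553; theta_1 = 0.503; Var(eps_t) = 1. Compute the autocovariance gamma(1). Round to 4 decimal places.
\gamma(1) = -0.0520

Multiply the model equation by X_{t-k} and take expectations. With theta_0 = psi_0 = 1 and psi_j the MA(infinity) weights, this gives
  gamma(k) - sum_i phi_i gamma(k-i) = c_k,
  c_k = sigma^2 * sum_{j=k..q} theta_j psi_{j-k}   (c_k = 0 for k > q),
using gamma(-m) = gamma(m).
psi-weights needed (psi_j = theta_j + sum_i phi_i psi_{j-i}):
  psi_1 = theta_1 + phi_1 = 0.503 + (-0.553) = -0.05
Right-hand sides:
  c_0 = sigma^2 (1 + theta_1 psi_1) = 1 * (1 + (0.503)(-0.05)) = 1 * 0.97485 = 0.97485
  c_1 = sigma^2 theta_1 = 1 * (0.503) = 0.503
  c_2 = 0
Equations for k = 0 and k = 1 (AR order 1):
  gamma(0) = phi_1 gamma(1) + c_0
  gamma(1) = phi_1 gamma(0) + c_1
Substituting the second into the first: gamma(0) (1 - phi_1^2) = c_0 + phi_1 c_1, so
  gamma(0) = (c_0 + phi_1 c_1) / (1 - phi_1^2) = (0.97485 + (-0.553)(0.503)) / (1 - (-0.553)^2) = 0.696691 / 0.694191 = 1.003601.
  gamma(1) = phi_1 gamma(0) + c_1 = (-0.553)(1.003601) + (0.503) = -0.051992.
Therefore gamma(1) = -0.0520 (to 4 decimal places).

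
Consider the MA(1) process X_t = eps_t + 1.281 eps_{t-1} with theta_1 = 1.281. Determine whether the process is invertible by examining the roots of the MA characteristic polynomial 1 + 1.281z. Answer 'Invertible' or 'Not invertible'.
\text{Not invertible}

The MA(q) characteristic polynomial is P(z) = 1 + 1.281z.
Invertibility requires all roots to lie outside the unit circle, i.e. |z| > 1 for every root.
This is linear in z: 1 + (1.281) z = 0  =>  z = -1/(1.281) = -0.78064,  |z| = 0.78064.
Moduli of all roots: 0.7806.
All moduli strictly greater than 1? No.
Verdict: Not invertible.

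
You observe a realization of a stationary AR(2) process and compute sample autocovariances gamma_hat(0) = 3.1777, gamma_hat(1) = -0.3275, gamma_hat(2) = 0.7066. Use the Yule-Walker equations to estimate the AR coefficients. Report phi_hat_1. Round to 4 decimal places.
\hat\phi_{1} = -0.0810

The Yule-Walker equations for an AR(p) process read, in matrix form,
  Gamma_p phi = r_p,   with   (Gamma_p)_{ij} = gamma(|i - j|),
                       (r_p)_i = gamma(i),   i,j = 1..p.
Substitute the sample gammas (Toeplitz matrix and right-hand side of size 2):
  Gamma_p = [[3.1777, -0.3275], [-0.3275, 3.1777]]
  r_p     = [-0.3275, 0.7066]
Written out:
  3.1777 phi_1 - 0.3275 phi_2 = -0.3275
  -0.3275 phi_1 + 3.1777 phi_2 = 0.7066
Solve by Cramer's rule:
  det = gamma(0)^2 - gamma(1)^2 = (3.1777)^2 - (-0.3275)^2 = 10.09777729 - 0.10725625 = 9.99052104
  phi_hat_1 = [gamma(1) gamma(0) - gamma(1) gamma(2)] / det = [(-0.3275)(3.1777) - (-0.3275)(0.7066)] / 9.99052104 = -0.80928525 / 9.99052104 = -0.081
  phi_hat_2 = [gamma(0) gamma(2) - gamma(1)^2] / det = [(3.1777)(0.7066) - (-0.3275)^2] / 9.99052104 = 2.13810657 / 9.99052104 = 0.214
So phi_hat = [-0.0810, 0.2140].
Therefore phi_hat_1 = -0.0810.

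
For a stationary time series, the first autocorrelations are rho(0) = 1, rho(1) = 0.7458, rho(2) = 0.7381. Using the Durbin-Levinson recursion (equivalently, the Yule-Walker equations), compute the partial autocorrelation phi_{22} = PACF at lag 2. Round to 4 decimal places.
\phi_{22} = 0.4098

The PACF at lag k is phi_{kk}, the last component of the solution
to the Yule-Walker system G_k phi = r_k where
  (G_k)_{ij} = rho(|i - j|), (r_k)_i = rho(i), i,j = 1..k.
Equivalently, Durbin-Levinson gives phi_{kk} iteratively:
  phi_{11} = rho(1)
  phi_{kk} = [rho(k) - sum_{j=1..k-1} phi_{k-1,j} rho(k-j)]
            / [1 - sum_{j=1..k-1} phi_{k-1,j} rho(j)],
  phi_{k,j} = phi_{k-1,j} - phi_{kk} phi_{k-1,k-j},  j = 1..k-1.
Step k = 1:
  phi_11 = rho(1) = 0.7458.
Step k = 2:
  phi_22 = [rho(2) - phi_11 rho(1)] / [1 - phi_11 rho(1)] = [0.7381 - (0.7458)(0.7458)] / [1 - (0.7458)(0.7458)]
         = 0.18188236 / 0.44378236 = 0.4098.
Therefore phi_{22} = 0.4098.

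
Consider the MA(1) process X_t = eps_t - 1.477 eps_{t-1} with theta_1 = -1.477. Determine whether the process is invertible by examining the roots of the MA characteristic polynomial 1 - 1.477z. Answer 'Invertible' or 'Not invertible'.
\text{Not invertible}

The MA(q) characteristic polynomial is P(z) = 1 - 1.477z.
Invertibility requires all roots to lie outside the unit circle, i.e. |z| > 1 for every root.
This is linear in z: 1 + (-1.477) z = 0  =>  z = -1/(-1.477) = 0.677048,  |z| = 0.677048.
Moduli of all roots: 0.6770.
All moduli strictly greater than 1? No.
Verdict: Not invertible.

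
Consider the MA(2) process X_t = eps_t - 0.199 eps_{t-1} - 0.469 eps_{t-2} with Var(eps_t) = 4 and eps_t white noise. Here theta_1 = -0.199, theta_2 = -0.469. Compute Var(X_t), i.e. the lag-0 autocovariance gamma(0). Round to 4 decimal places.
\gamma(0) = 5.0382

For an MA(q) process X_t = eps_t + sum_i theta_i eps_{t-i} with
Var(eps_t) = sigma^2, the variance is
  gamma(0) = sigma^2 * (1 + sum_i theta_i^2).
  sum_i theta_i^2 = (-0.199)^2 + (-0.469)^2 = 0.039601 + 0.219961 = 0.259562.
  gamma(0) = 4 * (1 + 0.259562) = 4 * 1.259562 = 5.038248, which rounds to 5.0382.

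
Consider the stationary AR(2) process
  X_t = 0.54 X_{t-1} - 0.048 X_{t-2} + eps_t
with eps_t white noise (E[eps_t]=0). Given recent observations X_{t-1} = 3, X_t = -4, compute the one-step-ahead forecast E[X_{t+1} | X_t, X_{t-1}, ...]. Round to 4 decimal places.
E[X_{t+1} \mid \mathcal F_t] = -2.3040

For an AR(p) model X_t = c + sum_i phi_i X_{t-i} + eps_t, the
one-step-ahead conditional mean is
  E[X_{t+1} | X_t, ...] = c + sum_i phi_i X_{t+1-i}.
Substitute known values:
  E[X_{t+1} | ...] = (0.54) * (-4) + (-0.048) * (3)
                   = -2.3040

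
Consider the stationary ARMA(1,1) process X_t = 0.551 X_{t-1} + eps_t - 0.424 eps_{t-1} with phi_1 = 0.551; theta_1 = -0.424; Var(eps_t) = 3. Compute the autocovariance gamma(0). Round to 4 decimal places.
\gamma(0) = 3.0695

Multiply the model equation by X_{t-k} and take expectations. With theta_0 = psi_0 = 1 and psi_j the MA(infinity) weights, this gives
  gamma(k) - sum_i phi_i gamma(k-i) = c_k,
  c_k = sigma^2 * sum_{j=k..q} theta_j psi_{j-k}   (c_k = 0 for k > q),
using gamma(-m) = gamma(m).
psi-weights needed (psi_j = theta_j + sum_i phi_i psi_{j-i}):
  psi_1 = theta_1 + phi_1 = -0.424 + (0.551) = 0.127
Right-hand sides:
  c_0 = sigma^2 (1 + theta_1 psi_1) = 3 * (1 + (-0.424)(0.127)) = 3 * 0.946152 = 2.838456
  c_1 = sigma^2 theta_1 = 3 * (-0.424) = -1.272
  c_2 = 0
Equations for k = 0 and k = 1 (AR order 1):
  gamma(0) = phi_1 gamma(1) + c_0
  gamma(1) = phi_1 gamma(0) + c_1
Substituting the second into the first: gamma(0) (1 - phi_1^2) = c_0 + phi_1 c_1, so
  gamma(0) = (c_0 + phi_1 c_1) / (1 - phi_1^2) = (2.838456 + (0.551)(-1.272)) / (1 - (0.551)^2) = 2.137584 / 0.696399 = 3.069482.
Therefore gamma(0) = 3.0695 (to 4 decimal places).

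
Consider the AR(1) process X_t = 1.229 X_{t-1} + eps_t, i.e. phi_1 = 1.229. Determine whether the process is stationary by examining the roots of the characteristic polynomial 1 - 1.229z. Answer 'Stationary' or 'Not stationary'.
\text{Not stationary}

The AR(p) characteristic polynomial is P(z) = 1 - 1.229z.
Stationarity requires all roots to lie outside the unit circle, i.e. |z| > 1 for every root.
This is linear in z: 1 + (-1.229) z = 0  =>  z = -1/(-1.229) = 0.81367,  |z| = 0.81367.
Moduli of all roots: 0.8137.
All moduli strictly greater than 1? No.
Verdict: Not stationary.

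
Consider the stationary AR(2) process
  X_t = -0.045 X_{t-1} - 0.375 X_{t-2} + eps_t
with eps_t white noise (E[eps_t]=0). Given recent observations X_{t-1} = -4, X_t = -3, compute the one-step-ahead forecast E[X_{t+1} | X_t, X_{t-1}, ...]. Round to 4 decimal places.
E[X_{t+1} \mid \mathcal F_t] = 1.6350

For an AR(p) model X_t = c + sum_i phi_i X_{t-i} + eps_t, the
one-step-ahead conditional mean is
  E[X_{t+1} | X_t, ...] = c + sum_i phi_i X_{t+1-i}.
Substitute known values:
  E[X_{t+1} | ...] = (-0.045) * (-3) + (-0.375) * (-4)
                   = 1.6350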